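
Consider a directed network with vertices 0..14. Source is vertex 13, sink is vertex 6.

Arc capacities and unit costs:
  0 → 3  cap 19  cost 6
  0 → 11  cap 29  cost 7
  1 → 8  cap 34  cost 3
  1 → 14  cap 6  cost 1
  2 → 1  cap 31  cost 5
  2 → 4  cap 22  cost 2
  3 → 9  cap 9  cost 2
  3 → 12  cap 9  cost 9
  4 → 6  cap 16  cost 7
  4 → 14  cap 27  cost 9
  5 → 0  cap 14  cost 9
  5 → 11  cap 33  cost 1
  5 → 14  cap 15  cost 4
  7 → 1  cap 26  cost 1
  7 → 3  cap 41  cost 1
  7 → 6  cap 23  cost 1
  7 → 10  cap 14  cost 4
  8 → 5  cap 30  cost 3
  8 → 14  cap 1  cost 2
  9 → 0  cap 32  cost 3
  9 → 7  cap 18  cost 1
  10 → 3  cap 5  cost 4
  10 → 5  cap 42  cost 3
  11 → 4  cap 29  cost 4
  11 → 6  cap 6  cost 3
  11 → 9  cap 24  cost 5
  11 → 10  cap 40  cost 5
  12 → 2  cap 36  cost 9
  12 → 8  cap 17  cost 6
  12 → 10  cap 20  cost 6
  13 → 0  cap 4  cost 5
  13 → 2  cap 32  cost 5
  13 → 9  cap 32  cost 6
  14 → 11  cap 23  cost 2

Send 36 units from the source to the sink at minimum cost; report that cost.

shortest-cost path #1: 13→9→7→6 push 18 @ unit cost 8 (adds 144)
shortest-cost path #2: 13→2→4→6 push 16 @ unit cost 14 (adds 224)
shortest-cost path #3: 13→0→11→6 push 2 @ unit cost 15 (adds 30)
total cost = 398

Minimum cost for 36 units: 398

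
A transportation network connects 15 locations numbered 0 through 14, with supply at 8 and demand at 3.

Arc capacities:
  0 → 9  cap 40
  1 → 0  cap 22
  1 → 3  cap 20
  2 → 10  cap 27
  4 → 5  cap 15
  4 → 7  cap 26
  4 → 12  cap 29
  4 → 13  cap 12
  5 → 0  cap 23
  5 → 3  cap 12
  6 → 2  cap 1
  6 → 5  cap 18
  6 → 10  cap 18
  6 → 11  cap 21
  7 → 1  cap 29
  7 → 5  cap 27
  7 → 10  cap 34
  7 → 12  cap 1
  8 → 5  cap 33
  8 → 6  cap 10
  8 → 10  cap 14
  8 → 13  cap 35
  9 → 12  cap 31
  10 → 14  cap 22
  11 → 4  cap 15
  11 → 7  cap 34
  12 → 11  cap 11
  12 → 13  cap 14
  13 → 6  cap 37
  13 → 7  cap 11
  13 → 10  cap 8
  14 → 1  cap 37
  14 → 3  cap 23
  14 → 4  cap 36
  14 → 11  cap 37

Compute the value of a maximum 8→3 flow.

Maximum flow value: 54

augment #1: 8→5→3 bottleneck 12, total now 12
augment #2: 8→10→14→3 bottleneck 14, total now 26
augment #3: 8→6→10→14→3 bottleneck 8, total now 34
augment #4: 8→13→7→1→3 bottleneck 11, total now 45
augment #5: 8→6→11→7→1→3 bottleneck 2, total now 47
augment #6: 8→13→6→11→7→1→3 bottleneck 7, total now 54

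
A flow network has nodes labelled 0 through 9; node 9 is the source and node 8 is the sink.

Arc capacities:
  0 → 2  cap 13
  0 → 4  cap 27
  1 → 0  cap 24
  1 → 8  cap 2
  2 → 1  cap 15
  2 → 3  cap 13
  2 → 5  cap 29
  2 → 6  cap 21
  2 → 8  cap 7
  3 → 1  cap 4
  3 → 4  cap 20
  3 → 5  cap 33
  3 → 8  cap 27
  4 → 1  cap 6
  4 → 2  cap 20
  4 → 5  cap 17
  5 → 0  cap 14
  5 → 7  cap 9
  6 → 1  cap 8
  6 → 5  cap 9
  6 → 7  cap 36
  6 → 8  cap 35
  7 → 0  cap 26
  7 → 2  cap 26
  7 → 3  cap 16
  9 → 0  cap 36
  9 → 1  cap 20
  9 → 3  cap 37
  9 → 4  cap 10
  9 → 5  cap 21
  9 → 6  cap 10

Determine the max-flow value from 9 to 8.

Maximum flow value: 67

augment #1: 9→1→8 bottleneck 2, total now 2
augment #2: 9→3→8 bottleneck 27, total now 29
augment #3: 9→6→8 bottleneck 10, total now 39
augment #4: 9→0→2→8 bottleneck 7, total now 46
augment #5: 9→0→2→6→8 bottleneck 6, total now 52
augment #6: 9→4→2→6→8 bottleneck 10, total now 62
augment #7: 9→0→4→2→6→8 bottleneck 5, total now 67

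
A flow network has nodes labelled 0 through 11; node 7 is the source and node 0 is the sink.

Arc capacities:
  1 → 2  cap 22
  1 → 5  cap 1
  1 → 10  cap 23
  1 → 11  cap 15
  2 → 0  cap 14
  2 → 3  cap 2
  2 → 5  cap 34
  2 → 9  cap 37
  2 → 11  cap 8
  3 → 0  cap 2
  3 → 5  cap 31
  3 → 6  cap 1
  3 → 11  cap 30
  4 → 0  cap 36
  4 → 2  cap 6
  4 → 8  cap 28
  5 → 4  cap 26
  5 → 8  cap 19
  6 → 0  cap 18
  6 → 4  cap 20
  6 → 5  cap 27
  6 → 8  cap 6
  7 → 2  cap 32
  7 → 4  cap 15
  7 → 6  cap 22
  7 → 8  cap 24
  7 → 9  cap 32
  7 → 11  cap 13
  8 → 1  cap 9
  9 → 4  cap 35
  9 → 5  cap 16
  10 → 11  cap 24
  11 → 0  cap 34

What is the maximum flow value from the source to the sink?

Maximum flow value: 100

augment #1: 7→2→0 bottleneck 14, total now 14
augment #2: 7→4→0 bottleneck 15, total now 29
augment #3: 7→6→0 bottleneck 18, total now 47
augment #4: 7→11→0 bottleneck 13, total now 60
augment #5: 7→2→3→0 bottleneck 2, total now 62
augment #6: 7→2→11→0 bottleneck 8, total now 70
augment #7: 7→6→4→0 bottleneck 4, total now 74
augment #8: 7→9→4→0 bottleneck 17, total now 91
augment #9: 7→8→1→11→0 bottleneck 9, total now 100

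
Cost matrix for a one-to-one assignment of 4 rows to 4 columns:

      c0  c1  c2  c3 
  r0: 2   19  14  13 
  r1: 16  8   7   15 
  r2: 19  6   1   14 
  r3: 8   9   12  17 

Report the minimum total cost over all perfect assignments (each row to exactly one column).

Minimum assignment cost: 27

optimal assignment: row0→col0 (cost 2), row1→col3 (cost 15), row2→col2 (cost 1), row3→col1 (cost 9)
total = 2 + 15 + 1 + 9 = 27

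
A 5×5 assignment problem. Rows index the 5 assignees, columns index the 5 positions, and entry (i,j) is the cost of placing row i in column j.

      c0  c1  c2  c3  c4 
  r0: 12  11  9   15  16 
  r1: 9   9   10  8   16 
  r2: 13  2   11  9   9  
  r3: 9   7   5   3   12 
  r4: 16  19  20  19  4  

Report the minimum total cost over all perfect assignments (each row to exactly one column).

Minimum assignment cost: 27

optimal assignment: row0→col2 (cost 9), row1→col0 (cost 9), row2→col1 (cost 2), row3→col3 (cost 3), row4→col4 (cost 4)
total = 9 + 9 + 2 + 3 + 4 = 27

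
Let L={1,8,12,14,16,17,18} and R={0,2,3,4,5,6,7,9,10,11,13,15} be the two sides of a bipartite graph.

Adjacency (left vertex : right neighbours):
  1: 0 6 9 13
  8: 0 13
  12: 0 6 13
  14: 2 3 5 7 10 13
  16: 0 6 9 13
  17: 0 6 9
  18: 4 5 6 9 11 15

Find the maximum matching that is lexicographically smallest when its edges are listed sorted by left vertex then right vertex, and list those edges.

Lex-smallest maximum matching: {(1,0), (8,13), (12,6), (14,2), (16,9), (18,4)}

|M| = 6 (so the lex-smallest maximum matching has 6 edges)
process left vertices in ascending order; for each, take the smallest-labelled available neighbour that still permits 6 edges overall, or leave it unmatched if none does
lex-smallest matching: {1-0, 8-13, 12-6, 14-2, 16-9, 18-4}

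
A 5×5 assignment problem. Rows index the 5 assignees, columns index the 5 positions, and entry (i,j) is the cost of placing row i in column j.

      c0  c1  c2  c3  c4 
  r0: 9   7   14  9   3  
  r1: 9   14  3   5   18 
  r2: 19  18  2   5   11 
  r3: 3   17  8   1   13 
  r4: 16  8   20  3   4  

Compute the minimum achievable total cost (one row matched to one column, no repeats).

one of 2 optimal assignments: row0→col1 (cost 7), row1→col3 (cost 5), row2→col2 (cost 2), row3→col0 (cost 3), row4→col4 (cost 4)
total = 7 + 5 + 2 + 3 + 4 = 21

Minimum assignment cost: 21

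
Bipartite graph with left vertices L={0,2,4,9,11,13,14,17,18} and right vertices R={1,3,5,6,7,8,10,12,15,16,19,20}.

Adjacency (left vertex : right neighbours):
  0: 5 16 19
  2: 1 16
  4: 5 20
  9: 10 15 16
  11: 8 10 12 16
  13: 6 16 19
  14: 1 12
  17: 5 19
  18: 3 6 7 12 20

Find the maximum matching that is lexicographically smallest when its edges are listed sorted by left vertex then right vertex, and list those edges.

Lex-smallest maximum matching: {(0,5), (2,1), (4,20), (9,10), (11,8), (13,6), (14,12), (17,19), (18,3)}

|M| = 9 (so the lex-smallest maximum matching has 9 edges)
process left vertices in ascending order; for each, take the smallest-labelled available neighbour that still permits 9 edges overall, or leave it unmatched if none does
lex-smallest matching: {0-5, 2-1, 4-20, 9-10, 11-8, 13-6, 14-12, 17-19, 18-3}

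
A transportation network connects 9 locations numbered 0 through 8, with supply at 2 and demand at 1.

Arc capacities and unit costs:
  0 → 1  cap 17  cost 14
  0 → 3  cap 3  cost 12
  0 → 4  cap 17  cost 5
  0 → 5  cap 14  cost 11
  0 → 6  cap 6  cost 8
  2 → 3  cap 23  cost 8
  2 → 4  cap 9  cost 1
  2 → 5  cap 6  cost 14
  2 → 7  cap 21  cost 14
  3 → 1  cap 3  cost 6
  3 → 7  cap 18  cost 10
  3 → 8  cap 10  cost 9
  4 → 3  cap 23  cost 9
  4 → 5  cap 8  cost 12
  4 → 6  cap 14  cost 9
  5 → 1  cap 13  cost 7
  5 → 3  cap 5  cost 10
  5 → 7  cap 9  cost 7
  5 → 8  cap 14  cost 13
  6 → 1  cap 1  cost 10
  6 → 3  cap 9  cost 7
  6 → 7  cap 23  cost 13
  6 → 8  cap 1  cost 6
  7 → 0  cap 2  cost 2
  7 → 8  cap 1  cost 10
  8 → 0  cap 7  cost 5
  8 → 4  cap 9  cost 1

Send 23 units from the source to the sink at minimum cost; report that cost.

shortest-cost path #1: 2→3→1 push 3 @ unit cost 14 (adds 42)
shortest-cost path #2: 2→4→5→1 push 8 @ unit cost 20 (adds 160)
shortest-cost path #3: 2→4→6→1 push 1 @ unit cost 20 (adds 20)
shortest-cost path #4: 2→5→1 push 5 @ unit cost 21 (adds 105)
shortest-cost path #5: 2→7→0→1 push 2 @ unit cost 30 (adds 60)
shortest-cost path #6: 2→3→8→0→1 push 4 @ unit cost 36 (adds 144)
total cost = 531

Minimum cost for 23 units: 531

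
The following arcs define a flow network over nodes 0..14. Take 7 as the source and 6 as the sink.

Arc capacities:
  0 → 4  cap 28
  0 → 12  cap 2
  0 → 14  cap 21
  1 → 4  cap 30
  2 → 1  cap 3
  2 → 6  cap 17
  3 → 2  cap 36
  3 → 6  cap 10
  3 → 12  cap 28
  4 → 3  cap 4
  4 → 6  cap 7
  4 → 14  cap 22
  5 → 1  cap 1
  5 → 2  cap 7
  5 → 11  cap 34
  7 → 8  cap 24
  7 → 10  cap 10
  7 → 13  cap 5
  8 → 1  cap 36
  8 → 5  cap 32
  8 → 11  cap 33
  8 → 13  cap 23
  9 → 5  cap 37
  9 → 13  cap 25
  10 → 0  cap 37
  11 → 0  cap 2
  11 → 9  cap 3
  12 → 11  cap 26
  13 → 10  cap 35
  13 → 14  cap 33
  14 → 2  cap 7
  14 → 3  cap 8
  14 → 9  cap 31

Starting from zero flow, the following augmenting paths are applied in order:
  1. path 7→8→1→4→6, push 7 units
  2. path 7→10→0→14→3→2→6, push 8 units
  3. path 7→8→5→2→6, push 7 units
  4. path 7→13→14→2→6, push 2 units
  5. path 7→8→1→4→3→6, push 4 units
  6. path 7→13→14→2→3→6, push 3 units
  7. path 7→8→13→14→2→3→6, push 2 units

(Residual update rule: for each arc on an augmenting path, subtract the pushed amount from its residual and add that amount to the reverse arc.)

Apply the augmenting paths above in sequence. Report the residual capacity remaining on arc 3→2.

after path 1 (7→8→1→4→6, push 7): res(3,2)=36
after path 2 (7→10→0→14→3→2→6, push 8): res(3,2)=28
after path 3 (7→8→5→2→6, push 7): res(3,2)=28
after path 4 (7→13→14→2→6, push 2): res(3,2)=28
after path 5 (7→8→1→4→3→6, push 4): res(3,2)=28
after path 6 (7→13→14→2→3→6, push 3): res(3,2)=31
after path 7 (7→8→13→14→2→3→6, push 2): res(3,2)=33

Residual capacity of (3,2): 33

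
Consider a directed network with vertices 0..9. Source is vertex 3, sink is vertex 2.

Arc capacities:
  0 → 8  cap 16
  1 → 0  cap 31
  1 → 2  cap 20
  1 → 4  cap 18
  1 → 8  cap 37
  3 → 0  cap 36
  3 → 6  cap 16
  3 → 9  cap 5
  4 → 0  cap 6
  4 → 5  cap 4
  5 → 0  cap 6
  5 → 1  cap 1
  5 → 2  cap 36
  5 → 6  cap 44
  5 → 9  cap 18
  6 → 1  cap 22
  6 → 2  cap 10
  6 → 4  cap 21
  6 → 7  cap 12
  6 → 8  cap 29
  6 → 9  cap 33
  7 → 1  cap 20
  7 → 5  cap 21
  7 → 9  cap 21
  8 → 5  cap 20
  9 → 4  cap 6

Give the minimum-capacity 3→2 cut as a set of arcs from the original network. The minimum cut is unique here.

augment #1: 3→6→2 push 10
augment #2: 3→6→1→2 push 6
augment #3: 3→0→8→5→2 push 16
augment #4: 3→9→4→5→2 push 4
max flow = 36; residual-reachable set from 3 gives S-side
cut edges (S→T): {(0,8), (3,6), (4,5)} total cap 36

Min-cut arcs: {(0,8), (3,6), (4,5)} (total capacity 36)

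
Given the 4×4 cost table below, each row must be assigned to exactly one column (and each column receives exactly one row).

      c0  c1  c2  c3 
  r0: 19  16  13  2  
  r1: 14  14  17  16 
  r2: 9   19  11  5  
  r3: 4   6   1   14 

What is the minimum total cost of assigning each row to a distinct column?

Minimum assignment cost: 26

optimal assignment: row0→col3 (cost 2), row1→col1 (cost 14), row2→col0 (cost 9), row3→col2 (cost 1)
total = 2 + 14 + 9 + 1 = 26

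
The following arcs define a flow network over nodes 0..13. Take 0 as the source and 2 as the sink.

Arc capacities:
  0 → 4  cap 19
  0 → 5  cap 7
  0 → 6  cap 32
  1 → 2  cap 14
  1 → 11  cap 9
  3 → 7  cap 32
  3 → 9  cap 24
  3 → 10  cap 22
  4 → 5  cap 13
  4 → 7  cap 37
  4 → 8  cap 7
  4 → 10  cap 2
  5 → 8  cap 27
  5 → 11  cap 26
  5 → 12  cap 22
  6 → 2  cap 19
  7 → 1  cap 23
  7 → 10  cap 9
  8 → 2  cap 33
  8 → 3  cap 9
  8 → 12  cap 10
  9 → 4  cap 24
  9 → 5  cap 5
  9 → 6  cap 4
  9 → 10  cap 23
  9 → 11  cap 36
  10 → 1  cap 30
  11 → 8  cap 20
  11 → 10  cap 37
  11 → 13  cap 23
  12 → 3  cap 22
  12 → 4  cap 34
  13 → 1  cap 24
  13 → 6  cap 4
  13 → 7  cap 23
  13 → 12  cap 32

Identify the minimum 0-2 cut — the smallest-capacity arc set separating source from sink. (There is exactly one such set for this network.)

augment #1: 0→6→2 push 19
augment #2: 0→4→8→2 push 7
augment #3: 0→5→8→2 push 7
augment #4: 0→4→5→8→2 push 12
max flow = 45; residual-reachable set from 0 gives S-side
cut edges (S→T): {(0,4), (0,5), (6,2)} total cap 45

Min-cut arcs: {(0,4), (0,5), (6,2)} (total capacity 45)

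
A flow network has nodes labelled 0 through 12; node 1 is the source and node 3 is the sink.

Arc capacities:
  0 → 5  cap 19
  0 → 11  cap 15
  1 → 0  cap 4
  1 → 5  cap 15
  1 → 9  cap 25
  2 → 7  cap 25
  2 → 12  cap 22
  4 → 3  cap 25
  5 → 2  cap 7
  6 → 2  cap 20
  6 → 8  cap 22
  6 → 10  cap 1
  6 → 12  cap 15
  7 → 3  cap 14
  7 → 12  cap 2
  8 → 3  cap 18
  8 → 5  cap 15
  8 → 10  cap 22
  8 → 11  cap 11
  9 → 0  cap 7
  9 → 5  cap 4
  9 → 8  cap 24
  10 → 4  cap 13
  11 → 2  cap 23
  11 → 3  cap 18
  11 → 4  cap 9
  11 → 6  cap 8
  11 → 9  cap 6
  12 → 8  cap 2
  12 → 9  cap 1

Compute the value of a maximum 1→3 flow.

augment #1: 1→0→11→3 bottleneck 4, total now 4
augment #2: 1→9→8→3 bottleneck 18, total now 22
augment #3: 1→5→2→7→3 bottleneck 7, total now 29
augment #4: 1→9→0→11→3 bottleneck 7, total now 36

Maximum flow value: 36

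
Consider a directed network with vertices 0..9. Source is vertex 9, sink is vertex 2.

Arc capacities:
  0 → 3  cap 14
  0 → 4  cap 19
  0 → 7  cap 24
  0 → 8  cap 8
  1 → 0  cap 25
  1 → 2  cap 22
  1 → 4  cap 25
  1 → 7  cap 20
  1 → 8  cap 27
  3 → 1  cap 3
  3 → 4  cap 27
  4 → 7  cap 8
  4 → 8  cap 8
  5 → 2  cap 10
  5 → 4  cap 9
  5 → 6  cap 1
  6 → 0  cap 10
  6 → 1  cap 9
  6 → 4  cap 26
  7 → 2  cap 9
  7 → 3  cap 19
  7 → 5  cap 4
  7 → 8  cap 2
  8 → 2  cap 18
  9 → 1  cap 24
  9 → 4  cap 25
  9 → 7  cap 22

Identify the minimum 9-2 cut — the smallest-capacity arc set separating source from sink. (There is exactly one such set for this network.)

augment #1: 9→1→2 push 22
augment #2: 9→7→2 push 9
augment #3: 9→1→8→2 push 2
augment #4: 9→4→8→2 push 8
augment #5: 9→7→5→2 push 4
augment #6: 9→7→8→2 push 2
augment #7: 9→7→3→1→8→2 push 3
max flow = 50; residual-reachable set from 9 gives S-side
cut edges (S→T): {(3,1), (4,8), (7,2), (7,5), (7,8), (9,1)} total cap 50

Min-cut arcs: {(3,1), (4,8), (7,2), (7,5), (7,8), (9,1)} (total capacity 50)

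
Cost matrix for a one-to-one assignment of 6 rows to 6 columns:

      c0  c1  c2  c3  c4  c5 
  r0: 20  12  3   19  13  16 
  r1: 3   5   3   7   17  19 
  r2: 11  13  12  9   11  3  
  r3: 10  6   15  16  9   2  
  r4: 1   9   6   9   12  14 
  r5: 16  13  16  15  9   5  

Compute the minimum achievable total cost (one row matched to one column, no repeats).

one of 2 optimal assignments: row0→col2 (cost 3), row1→col1 (cost 5), row2→col3 (cost 9), row3→col5 (cost 2), row4→col0 (cost 1), row5→col4 (cost 9)
total = 3 + 5 + 9 + 2 + 1 + 9 = 29

Minimum assignment cost: 29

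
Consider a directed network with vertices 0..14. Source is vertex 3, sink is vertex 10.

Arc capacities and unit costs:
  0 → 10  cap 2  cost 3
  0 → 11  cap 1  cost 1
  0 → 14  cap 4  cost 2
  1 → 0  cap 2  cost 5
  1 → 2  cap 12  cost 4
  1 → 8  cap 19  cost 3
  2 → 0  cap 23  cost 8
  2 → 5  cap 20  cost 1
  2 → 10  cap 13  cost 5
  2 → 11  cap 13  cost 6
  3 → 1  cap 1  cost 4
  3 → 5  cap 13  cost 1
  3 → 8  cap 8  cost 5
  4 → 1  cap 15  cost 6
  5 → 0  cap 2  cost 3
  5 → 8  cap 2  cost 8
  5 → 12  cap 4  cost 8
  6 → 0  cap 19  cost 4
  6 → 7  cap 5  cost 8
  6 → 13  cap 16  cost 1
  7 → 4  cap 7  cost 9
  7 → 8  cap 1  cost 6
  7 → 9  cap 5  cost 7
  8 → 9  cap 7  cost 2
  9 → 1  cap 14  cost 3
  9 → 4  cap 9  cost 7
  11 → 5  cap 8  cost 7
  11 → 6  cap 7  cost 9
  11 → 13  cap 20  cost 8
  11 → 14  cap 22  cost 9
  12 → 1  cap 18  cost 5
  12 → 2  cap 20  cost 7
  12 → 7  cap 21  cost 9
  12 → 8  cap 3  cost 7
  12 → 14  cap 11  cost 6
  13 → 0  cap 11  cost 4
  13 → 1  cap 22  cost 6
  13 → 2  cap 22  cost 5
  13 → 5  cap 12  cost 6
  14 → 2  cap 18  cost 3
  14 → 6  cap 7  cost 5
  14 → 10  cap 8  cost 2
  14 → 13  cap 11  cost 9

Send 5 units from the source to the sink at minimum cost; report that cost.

Minimum cost for 5 units: 61

shortest-cost path #1: 3→5→0→10 push 2 @ unit cost 7 (adds 14)
shortest-cost path #2: 3→1→2→10 push 1 @ unit cost 13 (adds 13)
shortest-cost path #3: 3→5→12→14→10 push 2 @ unit cost 17 (adds 34)
total cost = 61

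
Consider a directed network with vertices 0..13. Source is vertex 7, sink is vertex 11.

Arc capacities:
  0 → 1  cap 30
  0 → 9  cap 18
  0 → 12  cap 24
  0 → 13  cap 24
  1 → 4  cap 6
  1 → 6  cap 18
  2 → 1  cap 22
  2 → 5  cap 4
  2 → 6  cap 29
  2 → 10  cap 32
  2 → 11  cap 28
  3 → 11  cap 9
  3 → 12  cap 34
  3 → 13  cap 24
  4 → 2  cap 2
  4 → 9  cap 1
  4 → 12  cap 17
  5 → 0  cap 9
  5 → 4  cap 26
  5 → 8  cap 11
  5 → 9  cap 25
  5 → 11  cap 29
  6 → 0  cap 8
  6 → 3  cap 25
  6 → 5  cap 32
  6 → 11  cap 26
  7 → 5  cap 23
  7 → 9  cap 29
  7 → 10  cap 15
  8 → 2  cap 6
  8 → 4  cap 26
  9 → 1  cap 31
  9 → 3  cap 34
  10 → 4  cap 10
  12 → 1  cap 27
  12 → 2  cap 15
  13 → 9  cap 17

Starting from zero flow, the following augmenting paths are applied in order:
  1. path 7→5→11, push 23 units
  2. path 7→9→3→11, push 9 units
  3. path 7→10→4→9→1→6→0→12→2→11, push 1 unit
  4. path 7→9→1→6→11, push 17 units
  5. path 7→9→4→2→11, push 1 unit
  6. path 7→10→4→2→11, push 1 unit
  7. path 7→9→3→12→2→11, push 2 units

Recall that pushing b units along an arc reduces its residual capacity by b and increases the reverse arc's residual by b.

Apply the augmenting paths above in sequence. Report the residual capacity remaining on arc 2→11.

after path 1 (7→5→11, push 23): res(2,11)=28
after path 2 (7→9→3→11, push 9): res(2,11)=28
after path 3 (7→10→4→9→1→6→0→12→2→11, push 1): res(2,11)=27
after path 4 (7→9→1→6→11, push 17): res(2,11)=27
after path 5 (7→9→4→2→11, push 1): res(2,11)=26
after path 6 (7→10→4→2→11, push 1): res(2,11)=25
after path 7 (7→9→3→12→2→11, push 2): res(2,11)=23

Residual capacity of (2,11): 23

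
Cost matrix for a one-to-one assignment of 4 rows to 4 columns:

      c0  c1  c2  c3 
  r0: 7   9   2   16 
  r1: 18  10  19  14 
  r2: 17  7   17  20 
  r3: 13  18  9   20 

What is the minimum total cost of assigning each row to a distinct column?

optimal assignment: row0→col2 (cost 2), row1→col3 (cost 14), row2→col1 (cost 7), row3→col0 (cost 13)
total = 2 + 14 + 7 + 13 = 36

Minimum assignment cost: 36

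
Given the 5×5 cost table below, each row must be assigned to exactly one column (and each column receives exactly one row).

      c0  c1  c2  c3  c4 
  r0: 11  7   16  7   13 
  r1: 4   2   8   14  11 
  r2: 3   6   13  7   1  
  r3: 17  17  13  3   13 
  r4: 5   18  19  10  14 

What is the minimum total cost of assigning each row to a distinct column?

Minimum assignment cost: 24

optimal assignment: row0→col1 (cost 7), row1→col2 (cost 8), row2→col4 (cost 1), row3→col3 (cost 3), row4→col0 (cost 5)
total = 7 + 8 + 1 + 3 + 5 = 24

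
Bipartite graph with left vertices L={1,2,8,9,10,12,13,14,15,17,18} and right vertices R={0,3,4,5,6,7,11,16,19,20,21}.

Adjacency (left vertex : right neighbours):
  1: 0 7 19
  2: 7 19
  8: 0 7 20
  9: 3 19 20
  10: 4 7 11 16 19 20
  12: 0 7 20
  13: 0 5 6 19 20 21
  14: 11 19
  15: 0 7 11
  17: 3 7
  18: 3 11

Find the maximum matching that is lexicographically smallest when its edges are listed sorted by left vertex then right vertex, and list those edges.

Lex-smallest maximum matching: {(1,0), (2,7), (8,20), (9,3), (10,4), (13,5), (14,19), (15,11)}

|M| = 8 (so the lex-smallest maximum matching has 8 edges)
process left vertices in ascending order; for each, take the smallest-labelled available neighbour that still permits 8 edges overall, or leave it unmatched if none does
lex-smallest matching: {1-0, 2-7, 8-20, 9-3, 10-4, 13-5, 14-19, 15-11}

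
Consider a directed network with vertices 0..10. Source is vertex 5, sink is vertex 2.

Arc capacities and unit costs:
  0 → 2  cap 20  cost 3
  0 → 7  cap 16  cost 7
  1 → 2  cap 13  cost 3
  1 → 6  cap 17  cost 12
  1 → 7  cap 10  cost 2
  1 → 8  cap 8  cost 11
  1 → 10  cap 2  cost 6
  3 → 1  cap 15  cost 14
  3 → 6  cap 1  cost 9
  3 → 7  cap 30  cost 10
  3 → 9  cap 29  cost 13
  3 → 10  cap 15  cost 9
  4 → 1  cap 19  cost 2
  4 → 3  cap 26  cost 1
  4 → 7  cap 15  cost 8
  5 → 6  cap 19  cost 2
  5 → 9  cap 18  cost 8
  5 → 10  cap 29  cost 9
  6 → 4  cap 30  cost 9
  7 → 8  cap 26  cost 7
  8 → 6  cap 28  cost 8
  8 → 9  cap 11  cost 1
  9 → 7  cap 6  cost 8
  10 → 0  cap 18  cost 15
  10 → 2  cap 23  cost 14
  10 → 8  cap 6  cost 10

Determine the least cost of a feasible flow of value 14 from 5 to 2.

shortest-cost path #1: 5→6→4→1→2 push 13 @ unit cost 16 (adds 208)
shortest-cost path #2: 5→10→2 push 1 @ unit cost 23 (adds 23)
total cost = 231

Minimum cost for 14 units: 231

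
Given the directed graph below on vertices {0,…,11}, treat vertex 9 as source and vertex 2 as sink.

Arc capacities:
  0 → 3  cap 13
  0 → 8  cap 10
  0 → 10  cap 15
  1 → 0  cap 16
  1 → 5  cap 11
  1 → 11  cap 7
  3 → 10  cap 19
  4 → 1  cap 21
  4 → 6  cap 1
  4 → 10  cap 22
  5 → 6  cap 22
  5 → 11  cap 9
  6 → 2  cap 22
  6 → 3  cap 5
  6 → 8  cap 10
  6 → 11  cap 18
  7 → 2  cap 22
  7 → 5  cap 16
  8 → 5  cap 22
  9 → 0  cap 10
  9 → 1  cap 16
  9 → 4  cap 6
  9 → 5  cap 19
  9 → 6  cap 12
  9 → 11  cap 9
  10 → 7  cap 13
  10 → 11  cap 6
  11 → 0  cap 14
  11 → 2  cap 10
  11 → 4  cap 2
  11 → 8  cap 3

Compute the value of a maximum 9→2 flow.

augment #1: 9→6→2 bottleneck 12, total now 12
augment #2: 9→11→2 bottleneck 9, total now 21
augment #3: 9→1→11→2 bottleneck 1, total now 22
augment #4: 9→4→6→2 bottleneck 1, total now 23
augment #5: 9→5→6→2 bottleneck 9, total now 32
augment #6: 9→0→10→7→2 bottleneck 10, total now 42
augment #7: 9→4→10→7→2 bottleneck 3, total now 45

Maximum flow value: 45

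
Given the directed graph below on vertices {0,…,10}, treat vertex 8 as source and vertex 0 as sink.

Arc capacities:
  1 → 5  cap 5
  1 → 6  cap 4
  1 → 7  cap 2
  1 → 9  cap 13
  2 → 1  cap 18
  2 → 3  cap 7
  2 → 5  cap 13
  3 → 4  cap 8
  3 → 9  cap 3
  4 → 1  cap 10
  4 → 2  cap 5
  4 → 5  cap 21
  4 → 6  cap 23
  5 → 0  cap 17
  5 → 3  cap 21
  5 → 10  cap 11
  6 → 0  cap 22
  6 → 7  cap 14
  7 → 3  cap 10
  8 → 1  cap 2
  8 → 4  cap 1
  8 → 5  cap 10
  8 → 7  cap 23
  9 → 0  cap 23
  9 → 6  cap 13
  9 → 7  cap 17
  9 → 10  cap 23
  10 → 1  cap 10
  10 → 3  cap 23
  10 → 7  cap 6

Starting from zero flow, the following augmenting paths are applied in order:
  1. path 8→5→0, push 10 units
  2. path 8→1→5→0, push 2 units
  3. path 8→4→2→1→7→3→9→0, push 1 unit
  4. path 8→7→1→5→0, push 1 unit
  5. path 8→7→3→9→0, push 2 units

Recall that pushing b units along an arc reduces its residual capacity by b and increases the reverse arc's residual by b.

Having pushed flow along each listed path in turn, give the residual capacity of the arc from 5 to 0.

Residual capacity of (5,0): 4

after path 1 (8→5→0, push 10): res(5,0)=7
after path 2 (8→1→5→0, push 2): res(5,0)=5
after path 3 (8→4→2→1→7→3→9→0, push 1): res(5,0)=5
after path 4 (8→7→1→5→0, push 1): res(5,0)=4
after path 5 (8→7→3→9→0, push 2): res(5,0)=4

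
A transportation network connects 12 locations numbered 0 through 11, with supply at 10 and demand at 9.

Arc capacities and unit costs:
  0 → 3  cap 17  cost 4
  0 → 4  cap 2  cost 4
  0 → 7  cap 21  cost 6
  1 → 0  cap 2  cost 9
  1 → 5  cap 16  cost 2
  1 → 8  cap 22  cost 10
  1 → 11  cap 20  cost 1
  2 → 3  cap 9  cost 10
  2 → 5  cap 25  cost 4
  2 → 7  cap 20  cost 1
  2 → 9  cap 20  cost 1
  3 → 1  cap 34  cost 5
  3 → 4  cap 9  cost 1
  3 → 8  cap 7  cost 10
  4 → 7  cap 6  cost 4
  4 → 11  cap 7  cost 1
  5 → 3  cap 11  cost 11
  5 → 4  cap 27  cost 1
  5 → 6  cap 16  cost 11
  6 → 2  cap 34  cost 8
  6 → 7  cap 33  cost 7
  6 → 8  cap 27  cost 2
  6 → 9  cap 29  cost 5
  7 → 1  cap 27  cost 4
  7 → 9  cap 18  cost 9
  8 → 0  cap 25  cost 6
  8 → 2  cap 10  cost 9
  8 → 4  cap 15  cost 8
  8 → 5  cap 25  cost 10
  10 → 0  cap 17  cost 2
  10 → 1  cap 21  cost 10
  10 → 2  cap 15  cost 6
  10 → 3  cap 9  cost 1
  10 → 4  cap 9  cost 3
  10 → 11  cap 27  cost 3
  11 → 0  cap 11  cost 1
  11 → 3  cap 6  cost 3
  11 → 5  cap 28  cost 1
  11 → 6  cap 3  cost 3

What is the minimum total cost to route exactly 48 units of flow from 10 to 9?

shortest-cost path #1: 10→2→9 push 15 @ unit cost 7 (adds 105)
shortest-cost path #2: 10→11→6→9 push 3 @ unit cost 11 (adds 33)
shortest-cost path #3: 10→3→4→7→9 push 6 @ unit cost 15 (adds 90)
shortest-cost path #4: 10→0→7→9 push 12 @ unit cost 17 (adds 204)
shortest-cost path #5: 10→11→5→6→9 push 12 @ unit cost 20 (adds 240)
total cost = 672

Minimum cost for 48 units: 672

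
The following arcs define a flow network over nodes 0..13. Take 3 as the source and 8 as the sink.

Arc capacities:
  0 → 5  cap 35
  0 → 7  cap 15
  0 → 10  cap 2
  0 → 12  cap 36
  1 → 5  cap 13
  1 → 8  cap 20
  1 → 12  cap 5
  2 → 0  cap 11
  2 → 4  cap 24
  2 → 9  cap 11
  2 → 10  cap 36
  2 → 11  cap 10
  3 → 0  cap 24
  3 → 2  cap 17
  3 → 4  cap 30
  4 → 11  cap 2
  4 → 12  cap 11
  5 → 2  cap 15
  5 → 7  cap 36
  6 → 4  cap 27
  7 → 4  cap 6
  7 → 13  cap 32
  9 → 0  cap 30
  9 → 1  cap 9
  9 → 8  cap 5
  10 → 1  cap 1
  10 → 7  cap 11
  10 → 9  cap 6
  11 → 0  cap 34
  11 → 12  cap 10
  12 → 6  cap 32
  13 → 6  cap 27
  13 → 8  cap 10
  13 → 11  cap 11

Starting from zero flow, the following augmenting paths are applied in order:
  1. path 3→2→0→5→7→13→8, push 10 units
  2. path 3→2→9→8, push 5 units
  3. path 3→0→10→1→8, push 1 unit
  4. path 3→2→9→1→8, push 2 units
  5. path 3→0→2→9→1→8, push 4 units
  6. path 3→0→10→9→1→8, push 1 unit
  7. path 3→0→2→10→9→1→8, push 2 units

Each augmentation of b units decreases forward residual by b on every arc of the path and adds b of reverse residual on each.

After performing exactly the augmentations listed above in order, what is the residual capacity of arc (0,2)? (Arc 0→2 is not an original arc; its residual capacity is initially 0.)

Residual capacity of (0,2): 4

after path 1 (3→2→0→5→7→13→8, push 10): res(0,2)=10
after path 2 (3→2→9→8, push 5): res(0,2)=10
after path 3 (3→0→10→1→8, push 1): res(0,2)=10
after path 4 (3→2→9→1→8, push 2): res(0,2)=10
after path 5 (3→0→2→9→1→8, push 4): res(0,2)=6
after path 6 (3→0→10→9→1→8, push 1): res(0,2)=6
after path 7 (3→0→2→10→9→1→8, push 2): res(0,2)=4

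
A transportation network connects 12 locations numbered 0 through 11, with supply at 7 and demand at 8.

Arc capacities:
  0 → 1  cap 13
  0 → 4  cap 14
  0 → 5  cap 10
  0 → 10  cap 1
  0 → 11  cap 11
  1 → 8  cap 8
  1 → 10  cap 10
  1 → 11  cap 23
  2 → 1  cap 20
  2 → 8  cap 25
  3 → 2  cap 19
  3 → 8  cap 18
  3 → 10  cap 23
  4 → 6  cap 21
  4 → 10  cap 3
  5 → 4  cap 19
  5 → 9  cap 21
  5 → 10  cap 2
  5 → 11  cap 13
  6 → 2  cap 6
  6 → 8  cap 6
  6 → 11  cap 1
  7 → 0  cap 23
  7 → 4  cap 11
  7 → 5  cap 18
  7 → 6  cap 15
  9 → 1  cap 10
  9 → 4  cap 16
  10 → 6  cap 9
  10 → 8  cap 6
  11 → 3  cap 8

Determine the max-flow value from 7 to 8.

Maximum flow value: 34

augment #1: 7→6→8 bottleneck 6, total now 6
augment #2: 7→0→1→8 bottleneck 8, total now 14
augment #3: 7→0→10→8 bottleneck 1, total now 15
augment #4: 7→4→10→8 bottleneck 3, total now 18
augment #5: 7→5→10→8 bottleneck 2, total now 20
augment #6: 7→6→2→8 bottleneck 6, total now 26
augment #7: 7→0→11→3→8 bottleneck 8, total now 34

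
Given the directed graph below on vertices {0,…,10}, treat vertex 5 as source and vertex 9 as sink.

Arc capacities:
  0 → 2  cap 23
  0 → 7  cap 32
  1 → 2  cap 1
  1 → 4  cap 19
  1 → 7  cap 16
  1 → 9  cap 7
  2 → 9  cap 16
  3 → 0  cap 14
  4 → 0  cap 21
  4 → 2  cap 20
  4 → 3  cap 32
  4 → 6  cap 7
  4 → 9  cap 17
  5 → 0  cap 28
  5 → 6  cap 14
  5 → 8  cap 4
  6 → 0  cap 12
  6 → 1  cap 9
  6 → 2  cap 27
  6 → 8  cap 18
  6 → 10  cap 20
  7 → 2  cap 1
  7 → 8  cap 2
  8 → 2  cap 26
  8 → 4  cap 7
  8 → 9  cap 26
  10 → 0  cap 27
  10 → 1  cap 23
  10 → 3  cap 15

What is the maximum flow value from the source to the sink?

augment #1: 5→8→9 bottleneck 4, total now 4
augment #2: 5→0→2→9 bottleneck 16, total now 20
augment #3: 5→6→1→9 bottleneck 7, total now 27
augment #4: 5→6→8→9 bottleneck 7, total now 34
augment #5: 5→0→7→8→9 bottleneck 2, total now 36

Maximum flow value: 36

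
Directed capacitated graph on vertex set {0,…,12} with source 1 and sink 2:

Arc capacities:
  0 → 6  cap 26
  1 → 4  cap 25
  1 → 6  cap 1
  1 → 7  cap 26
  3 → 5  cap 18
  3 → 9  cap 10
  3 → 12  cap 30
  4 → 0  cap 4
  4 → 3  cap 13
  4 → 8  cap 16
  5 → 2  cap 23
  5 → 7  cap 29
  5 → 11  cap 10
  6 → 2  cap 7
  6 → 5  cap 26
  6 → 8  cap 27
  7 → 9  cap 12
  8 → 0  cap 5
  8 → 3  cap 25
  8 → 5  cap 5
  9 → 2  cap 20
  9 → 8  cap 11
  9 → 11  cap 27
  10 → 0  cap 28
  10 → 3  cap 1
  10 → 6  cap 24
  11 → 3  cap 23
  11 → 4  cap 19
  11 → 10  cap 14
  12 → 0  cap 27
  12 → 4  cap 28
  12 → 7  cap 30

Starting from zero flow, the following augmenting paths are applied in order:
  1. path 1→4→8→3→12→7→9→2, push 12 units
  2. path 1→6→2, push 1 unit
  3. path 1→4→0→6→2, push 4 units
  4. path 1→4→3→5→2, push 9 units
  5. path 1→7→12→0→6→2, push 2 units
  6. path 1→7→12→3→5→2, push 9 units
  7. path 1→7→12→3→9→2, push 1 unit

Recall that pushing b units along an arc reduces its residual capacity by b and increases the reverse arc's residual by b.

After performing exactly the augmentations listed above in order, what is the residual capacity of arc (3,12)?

after path 1 (1→4→8→3→12→7→9→2, push 12): res(3,12)=18
after path 2 (1→6→2, push 1): res(3,12)=18
after path 3 (1→4→0→6→2, push 4): res(3,12)=18
after path 4 (1→4→3→5→2, push 9): res(3,12)=18
after path 5 (1→7→12→0→6→2, push 2): res(3,12)=18
after path 6 (1→7→12→3→5→2, push 9): res(3,12)=27
after path 7 (1→7→12→3→9→2, push 1): res(3,12)=28

Residual capacity of (3,12): 28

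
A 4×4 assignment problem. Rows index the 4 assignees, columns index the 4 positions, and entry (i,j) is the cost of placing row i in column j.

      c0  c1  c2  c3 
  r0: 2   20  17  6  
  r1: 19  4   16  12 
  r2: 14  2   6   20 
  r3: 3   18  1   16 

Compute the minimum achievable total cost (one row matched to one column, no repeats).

optimal assignment: row0→col0 (cost 2), row1→col3 (cost 12), row2→col1 (cost 2), row3→col2 (cost 1)
total = 2 + 12 + 2 + 1 = 17

Minimum assignment cost: 17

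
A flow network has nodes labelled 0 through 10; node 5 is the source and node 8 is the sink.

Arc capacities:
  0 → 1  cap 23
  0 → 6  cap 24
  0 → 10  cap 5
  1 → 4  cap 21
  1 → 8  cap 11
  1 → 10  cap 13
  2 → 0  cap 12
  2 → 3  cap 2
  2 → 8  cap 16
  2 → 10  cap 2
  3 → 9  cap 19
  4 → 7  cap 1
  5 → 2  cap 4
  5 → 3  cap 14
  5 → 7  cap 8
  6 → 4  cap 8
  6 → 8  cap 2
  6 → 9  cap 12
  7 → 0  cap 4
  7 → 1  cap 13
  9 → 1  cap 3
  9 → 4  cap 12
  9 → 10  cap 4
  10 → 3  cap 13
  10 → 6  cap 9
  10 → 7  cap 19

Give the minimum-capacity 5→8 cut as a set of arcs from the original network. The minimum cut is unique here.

Min-cut arcs: {(1,8), (5,2), (6,8)} (total capacity 17)

augment #1: 5→2→8 push 4
augment #2: 5→7→1→8 push 8
augment #3: 5→3→9→1→8 push 3
augment #4: 5→3→9→10→6→8 push 2
max flow = 17; residual-reachable set from 5 gives S-side
cut edges (S→T): {(1,8), (5,2), (6,8)} total cap 17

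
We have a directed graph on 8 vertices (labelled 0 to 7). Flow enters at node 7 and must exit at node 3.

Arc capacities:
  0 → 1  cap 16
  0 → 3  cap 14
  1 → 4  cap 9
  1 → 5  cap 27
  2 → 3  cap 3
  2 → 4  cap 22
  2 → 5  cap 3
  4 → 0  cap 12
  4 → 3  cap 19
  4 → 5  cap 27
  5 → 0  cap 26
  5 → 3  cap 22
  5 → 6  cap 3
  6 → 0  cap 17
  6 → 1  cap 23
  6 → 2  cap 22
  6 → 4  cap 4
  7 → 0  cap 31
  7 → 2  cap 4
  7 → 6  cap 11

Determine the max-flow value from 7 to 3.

Maximum flow value: 45

augment #1: 7→0→3 bottleneck 14, total now 14
augment #2: 7→2→3 bottleneck 3, total now 17
augment #3: 7→2→4→3 bottleneck 1, total now 18
augment #4: 7→6→4→3 bottleneck 4, total now 22
augment #5: 7→0→1→4→3 bottleneck 9, total now 31
augment #6: 7→0→1→5→3 bottleneck 7, total now 38
augment #7: 7→6→1→5→3 bottleneck 7, total now 45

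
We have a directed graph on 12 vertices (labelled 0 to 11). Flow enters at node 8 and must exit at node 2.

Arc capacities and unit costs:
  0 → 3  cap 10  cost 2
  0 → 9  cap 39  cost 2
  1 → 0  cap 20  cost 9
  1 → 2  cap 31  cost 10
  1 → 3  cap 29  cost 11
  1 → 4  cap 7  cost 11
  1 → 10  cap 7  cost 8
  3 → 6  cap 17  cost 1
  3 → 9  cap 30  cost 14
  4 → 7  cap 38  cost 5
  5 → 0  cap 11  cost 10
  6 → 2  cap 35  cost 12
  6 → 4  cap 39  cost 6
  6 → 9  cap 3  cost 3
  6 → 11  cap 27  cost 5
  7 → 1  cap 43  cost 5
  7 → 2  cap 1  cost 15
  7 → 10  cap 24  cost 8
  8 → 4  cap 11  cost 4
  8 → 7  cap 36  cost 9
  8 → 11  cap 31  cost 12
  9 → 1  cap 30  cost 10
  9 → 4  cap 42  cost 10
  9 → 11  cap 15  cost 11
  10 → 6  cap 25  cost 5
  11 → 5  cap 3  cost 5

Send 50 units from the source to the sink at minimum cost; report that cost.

shortest-cost path #1: 8→7→2 push 1 @ unit cost 24 (adds 24)
shortest-cost path #2: 8→7→1→2 push 31 @ unit cost 24 (adds 744)
shortest-cost path #3: 8→7→10→6→2 push 4 @ unit cost 34 (adds 136)
shortest-cost path #4: 8→4→7→10→6→2 push 11 @ unit cost 34 (adds 374)
shortest-cost path #5: 8→11→5→0→3→6→2 push 3 @ unit cost 42 (adds 126)
total cost = 1404

Minimum cost for 50 units: 1404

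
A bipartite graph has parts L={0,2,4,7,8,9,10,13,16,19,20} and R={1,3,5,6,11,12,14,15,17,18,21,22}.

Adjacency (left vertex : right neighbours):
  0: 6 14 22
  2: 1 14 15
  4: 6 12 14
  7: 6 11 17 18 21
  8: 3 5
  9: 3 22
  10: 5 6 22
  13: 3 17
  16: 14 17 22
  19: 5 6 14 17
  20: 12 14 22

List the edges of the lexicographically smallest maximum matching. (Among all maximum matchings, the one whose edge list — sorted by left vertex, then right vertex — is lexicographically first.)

Lex-smallest maximum matching: {(0,6), (2,1), (4,12), (7,11), (8,3), (9,22), (10,5), (13,17), (16,14)}

|M| = 9 (so the lex-smallest maximum matching has 9 edges)
process left vertices in ascending order; for each, take the smallest-labelled available neighbour that still permits 9 edges overall, or leave it unmatched if none does
lex-smallest matching: {0-6, 2-1, 4-12, 7-11, 8-3, 9-22, 10-5, 13-17, 16-14}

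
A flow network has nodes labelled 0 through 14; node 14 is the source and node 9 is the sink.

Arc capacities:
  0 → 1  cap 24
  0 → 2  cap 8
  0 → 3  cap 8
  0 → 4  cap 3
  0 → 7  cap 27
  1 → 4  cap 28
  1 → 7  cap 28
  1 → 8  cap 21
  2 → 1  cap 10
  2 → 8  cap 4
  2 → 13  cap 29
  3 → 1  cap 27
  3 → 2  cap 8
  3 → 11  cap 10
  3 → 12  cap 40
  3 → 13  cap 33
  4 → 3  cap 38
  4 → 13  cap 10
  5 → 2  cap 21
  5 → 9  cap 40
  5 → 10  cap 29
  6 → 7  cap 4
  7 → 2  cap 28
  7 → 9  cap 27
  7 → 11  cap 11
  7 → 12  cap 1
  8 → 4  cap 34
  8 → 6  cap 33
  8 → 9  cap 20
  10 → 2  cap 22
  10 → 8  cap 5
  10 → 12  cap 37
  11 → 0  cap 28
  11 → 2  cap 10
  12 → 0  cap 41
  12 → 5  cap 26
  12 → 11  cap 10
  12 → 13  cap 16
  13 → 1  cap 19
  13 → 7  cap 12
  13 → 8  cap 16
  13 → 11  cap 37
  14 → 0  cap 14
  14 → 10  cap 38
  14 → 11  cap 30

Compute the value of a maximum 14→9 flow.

augment #1: 14→0→7→9 bottleneck 14, total now 14
augment #2: 14→10→8→9 bottleneck 5, total now 19
augment #3: 14→10→2→8→9 bottleneck 4, total now 23
augment #4: 14→10→12→5→9 bottleneck 26, total now 49
augment #5: 14→11→0→7→9 bottleneck 13, total now 62
augment #6: 14→10→2→1→8→9 bottleneck 3, total now 65
augment #7: 14→11→0→1→8→9 bottleneck 8, total now 73

Maximum flow value: 73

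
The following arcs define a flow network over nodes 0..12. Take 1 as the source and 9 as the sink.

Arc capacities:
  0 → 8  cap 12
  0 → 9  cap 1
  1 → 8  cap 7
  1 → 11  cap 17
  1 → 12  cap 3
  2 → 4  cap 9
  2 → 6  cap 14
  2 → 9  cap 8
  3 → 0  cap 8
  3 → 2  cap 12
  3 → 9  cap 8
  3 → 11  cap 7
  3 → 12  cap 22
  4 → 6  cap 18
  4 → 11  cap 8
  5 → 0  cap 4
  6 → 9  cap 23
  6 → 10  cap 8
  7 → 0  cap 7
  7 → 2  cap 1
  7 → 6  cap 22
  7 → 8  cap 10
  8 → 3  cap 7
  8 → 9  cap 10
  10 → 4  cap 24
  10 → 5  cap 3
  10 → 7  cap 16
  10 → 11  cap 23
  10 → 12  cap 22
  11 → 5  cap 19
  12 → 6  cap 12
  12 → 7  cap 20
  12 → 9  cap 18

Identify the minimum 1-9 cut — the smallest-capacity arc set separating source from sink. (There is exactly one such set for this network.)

Min-cut arcs: {(1,8), (1,12), (5,0)} (total capacity 14)

augment #1: 1→8→9 push 7
augment #2: 1→12→9 push 3
augment #3: 1→11→5→0→9 push 1
augment #4: 1→11→5→0→8→9 push 3
max flow = 14; residual-reachable set from 1 gives S-side
cut edges (S→T): {(1,8), (1,12), (5,0)} total cap 14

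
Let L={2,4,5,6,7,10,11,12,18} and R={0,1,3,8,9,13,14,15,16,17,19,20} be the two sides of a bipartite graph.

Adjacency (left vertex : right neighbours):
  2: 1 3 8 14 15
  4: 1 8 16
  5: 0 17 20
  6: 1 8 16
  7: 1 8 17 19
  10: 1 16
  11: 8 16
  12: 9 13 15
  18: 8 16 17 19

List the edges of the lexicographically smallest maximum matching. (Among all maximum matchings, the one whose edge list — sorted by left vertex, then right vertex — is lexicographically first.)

|M| = 8 (so the lex-smallest maximum matching has 8 edges)
process left vertices in ascending order; for each, take the smallest-labelled available neighbour that still permits 8 edges overall, or leave it unmatched if none does
lex-smallest matching: {2-3, 4-1, 5-0, 6-8, 7-17, 10-16, 12-9, 18-19}

Lex-smallest maximum matching: {(2,3), (4,1), (5,0), (6,8), (7,17), (10,16), (12,9), (18,19)}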